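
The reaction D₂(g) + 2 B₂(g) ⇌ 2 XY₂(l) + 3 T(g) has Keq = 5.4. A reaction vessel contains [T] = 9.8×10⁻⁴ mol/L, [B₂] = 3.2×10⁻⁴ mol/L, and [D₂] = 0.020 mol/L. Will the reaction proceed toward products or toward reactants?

(XY₂ is a pure liquid — omitted from Q.)
Q = [T]³ / ([D₂]·[B₂]²) = (9.8×10⁻⁴)³ / ((0.020)·(3.2×10⁻⁴)²) = 0.46
Q = 0.46 < Keq = 5.4, so the forward reaction proceeds.

in the forward direction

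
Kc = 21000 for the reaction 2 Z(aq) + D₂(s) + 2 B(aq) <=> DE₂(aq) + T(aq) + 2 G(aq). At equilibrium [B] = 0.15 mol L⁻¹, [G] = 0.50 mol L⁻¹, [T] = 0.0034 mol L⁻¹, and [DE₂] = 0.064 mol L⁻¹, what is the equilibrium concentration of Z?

(D₂ is a pure solid — omitted from Kc.)
At equilibrium, Kc = [DE₂]·[T]·[G]² / ([Z]²·[B]²) = 21000.
(0.064)·(0.0034)·(0.50)² / (([Z])²·(0.15)²) = 21000
[Z]² = 1.15×10⁻⁷ ⇒ [Z] = 3.4×10⁻⁴ mol L⁻¹

[Z] = 3.4×10⁻⁴ mol L⁻¹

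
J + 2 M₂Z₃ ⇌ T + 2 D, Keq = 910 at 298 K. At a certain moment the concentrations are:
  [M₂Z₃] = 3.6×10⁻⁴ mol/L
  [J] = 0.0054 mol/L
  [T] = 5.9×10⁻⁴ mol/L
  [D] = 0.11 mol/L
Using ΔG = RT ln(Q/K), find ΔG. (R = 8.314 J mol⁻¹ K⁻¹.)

Q = [T]·[D]² / ([J]·[M₂Z₃]²) = (5.9×10⁻⁴)·(0.11)² / ((0.0054)·(3.6×10⁻⁴)²) = 10200
ΔG = RT ln(Q/Keq) = (8.314 J mol⁻¹ K⁻¹)(298 K) × ln(10200/910)
   = (2.478 kJ/mol)(2.417) = 5.99 kJ/mol
ΔG > 0, so the forward reaction is non-spontaneous (proceeds in reverse).

ΔG = 5.99 kJ/mol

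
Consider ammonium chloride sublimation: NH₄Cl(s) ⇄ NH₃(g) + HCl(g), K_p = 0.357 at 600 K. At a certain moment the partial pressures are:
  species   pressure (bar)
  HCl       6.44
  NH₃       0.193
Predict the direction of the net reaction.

(NH₄Cl is a pure solid — omitted from Q_p.)
Q_p = P(NH₃)·P(HCl) = (0.193)·(6.44) = 1.24
Q_p = 1.24 > K_p = 0.357, so the reverse reaction proceeds.

to the left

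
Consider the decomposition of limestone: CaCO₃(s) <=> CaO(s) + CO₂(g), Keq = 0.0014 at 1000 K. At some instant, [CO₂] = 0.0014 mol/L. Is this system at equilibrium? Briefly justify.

(CaCO₃, CaO are pure solids — omitted from Q.)
Q = [CO₂] = 0.0014
Q = 0.0014 = Keq; the system is at equilibrium.

yes, at equilibrium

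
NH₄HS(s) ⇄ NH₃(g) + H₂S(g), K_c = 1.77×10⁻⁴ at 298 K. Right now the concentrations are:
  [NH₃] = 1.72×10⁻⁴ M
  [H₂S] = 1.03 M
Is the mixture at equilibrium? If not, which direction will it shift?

(NH₄HS is a pure solid — omitted from Q_c.)
Q_c = [NH₃]·[H₂S] = (1.72×10⁻⁴)·(1.03) = 1.77×10⁻⁴
Q_c = 1.77×10⁻⁴ = K_c; the system is at equilibrium.

yes, at equilibrium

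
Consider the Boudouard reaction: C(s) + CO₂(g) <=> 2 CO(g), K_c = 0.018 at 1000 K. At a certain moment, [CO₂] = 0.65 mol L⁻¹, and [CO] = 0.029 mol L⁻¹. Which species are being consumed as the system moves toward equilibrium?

C, CO₂ (reactants)

(C is a pure solid — omitted from Q_c.)
Q_c = [CO]² / [CO₂] = (0.029)² / (0.65) = 0.0013
Q_c = 0.0013 < K_c = 0.018: net forward reaction.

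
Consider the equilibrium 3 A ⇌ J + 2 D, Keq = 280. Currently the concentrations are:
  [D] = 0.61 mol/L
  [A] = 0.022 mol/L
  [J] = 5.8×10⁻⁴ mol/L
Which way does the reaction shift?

toward products

Q = [J]·[D]² / [A]³ = (5.8×10⁻⁴)·(0.61)² / (0.022)³ = 20
Q = 20 < Keq = 280, so the forward reaction proceeds.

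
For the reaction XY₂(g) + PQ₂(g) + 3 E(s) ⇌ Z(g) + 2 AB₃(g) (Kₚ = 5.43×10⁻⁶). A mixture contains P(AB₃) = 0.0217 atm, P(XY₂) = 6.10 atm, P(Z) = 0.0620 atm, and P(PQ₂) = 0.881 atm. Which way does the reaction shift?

(E is a pure solid — omitted from Qₚ.)
Qₚ = P(Z)·P(AB₃)² / (P(XY₂)·P(PQ₂)) = (0.0620)·(0.0217)² / ((6.10)·(0.881)) = 5.43×10⁻⁶
Qₚ = 5.43×10⁻⁶ = Kₚ, so the system is already at equilibrium.

at equilibrium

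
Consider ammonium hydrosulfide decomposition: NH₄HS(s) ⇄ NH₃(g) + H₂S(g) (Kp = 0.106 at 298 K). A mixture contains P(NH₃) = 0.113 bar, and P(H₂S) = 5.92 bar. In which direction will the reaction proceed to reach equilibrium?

(NH₄HS is a pure solid — omitted from Qp.)
Qp = P(NH₃)·P(H₂S) = (0.113)·(5.92) = 0.669
Qp = 0.669 > Kp = 0.106, so the reverse reaction proceeds.

to the left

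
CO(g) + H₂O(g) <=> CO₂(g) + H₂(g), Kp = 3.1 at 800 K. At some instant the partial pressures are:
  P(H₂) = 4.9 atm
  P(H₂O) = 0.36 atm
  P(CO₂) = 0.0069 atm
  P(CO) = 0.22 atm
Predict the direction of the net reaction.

toward products

Qp = P(CO₂)·P(H₂) / (P(CO)·P(H₂O)) = (0.0069)·(4.9) / ((0.22)·(0.36)) = 0.43
Qp = 0.43 < Kp = 3.1, so the forward reaction proceeds.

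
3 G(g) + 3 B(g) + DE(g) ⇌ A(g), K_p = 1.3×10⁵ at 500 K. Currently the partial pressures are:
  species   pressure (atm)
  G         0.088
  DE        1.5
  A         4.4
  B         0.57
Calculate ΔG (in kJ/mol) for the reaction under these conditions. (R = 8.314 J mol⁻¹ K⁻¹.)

ΔG = -7.16 kJ/mol

Q_p = P(A) / (P(G)³·P(B)³·P(DE)) = (4.4) / ((0.088)³·(0.57)³·(1.5)) = 23200
ΔG = RT ln(Q_p/K_p) = (8.314 J mol⁻¹ K⁻¹)(500 K) × ln(23200/1.3×10⁵)
   = (4.157 kJ/mol)(-1.723) = -7.16 kJ/mol
ΔG < 0, so the forward reaction is spontaneous (proceeds forward).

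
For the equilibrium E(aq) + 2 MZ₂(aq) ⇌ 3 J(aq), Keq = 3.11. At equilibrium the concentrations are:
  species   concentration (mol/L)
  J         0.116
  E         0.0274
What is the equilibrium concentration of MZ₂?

[MZ₂] = 0.135 mol/L

At equilibrium, Keq = [J]³ / ([E]·[MZ₂]²) = 3.11.
(0.116)³ / ((0.0274)·([MZ₂])²) = 3.11
[MZ₂]² = 0.0183 ⇒ [MZ₂] = 0.135 mol/L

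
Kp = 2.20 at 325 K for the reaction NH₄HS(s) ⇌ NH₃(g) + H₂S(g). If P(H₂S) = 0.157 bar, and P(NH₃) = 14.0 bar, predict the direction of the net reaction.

(NH₄HS is a pure solid — omitted from Qp.)
Qp = P(NH₃)·P(H₂S) = (14.0)·(0.157) = 2.20
Qp = 2.20 = Kp, so the system is already at equilibrium.

no net change (already at equilibrium)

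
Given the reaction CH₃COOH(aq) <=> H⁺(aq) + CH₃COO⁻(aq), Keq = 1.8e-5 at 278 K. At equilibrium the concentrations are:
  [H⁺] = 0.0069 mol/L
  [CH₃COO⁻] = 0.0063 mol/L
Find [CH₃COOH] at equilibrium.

At equilibrium, Keq = [H⁺]·[CH₃COO⁻] / [CH₃COOH] = 1.8e-5.
(0.0069)·(0.0063) / ([CH₃COOH]) = 1.8e-5
[CH₃COOH] = 2.42 = 2.4 mol/L

[CH₃COOH] = 2.4 mol/L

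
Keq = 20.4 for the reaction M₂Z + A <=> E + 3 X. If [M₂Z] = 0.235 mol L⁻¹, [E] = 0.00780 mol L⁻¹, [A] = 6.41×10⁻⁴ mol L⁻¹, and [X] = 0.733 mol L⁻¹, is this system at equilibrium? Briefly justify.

yes, at equilibrium

Q = [E]·[X]³ / ([M₂Z]·[A]) = (0.00780)·(0.733)³ / ((0.235)·(6.41×10⁻⁴)) = 20.4
Q = 20.4 = Keq; the system is at equilibrium.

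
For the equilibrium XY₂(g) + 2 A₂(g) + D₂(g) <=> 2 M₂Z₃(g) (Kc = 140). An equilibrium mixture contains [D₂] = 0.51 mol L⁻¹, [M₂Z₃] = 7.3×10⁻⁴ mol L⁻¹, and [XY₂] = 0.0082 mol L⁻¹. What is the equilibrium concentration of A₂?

At equilibrium, Kc = [M₂Z₃]² / ([XY₂]·[A₂]²·[D₂]) = 140.
(7.3×10⁻⁴)² / ((0.0082)·([A₂])²·(0.51)) = 140
[A₂]² = 9.10×10⁻⁷ ⇒ [A₂] = 9.5×10⁻⁴ mol L⁻¹

[A₂] = 9.5×10⁻⁴ mol L⁻¹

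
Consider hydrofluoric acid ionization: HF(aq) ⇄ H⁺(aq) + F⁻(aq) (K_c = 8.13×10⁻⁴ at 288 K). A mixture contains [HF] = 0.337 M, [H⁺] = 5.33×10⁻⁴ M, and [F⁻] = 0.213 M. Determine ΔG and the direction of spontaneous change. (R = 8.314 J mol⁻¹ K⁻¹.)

Q_c = [H⁺]·[F⁻] / [HF] = (5.33×10⁻⁴)·(0.213) / (0.337) = 3.37×10⁻⁴
ΔG = RT ln(Q_c/K_c) = (8.314 J mol⁻¹ K⁻¹)(288 K) × ln(3.37×10⁻⁴/8.13×10⁻⁴)
   = (2.394 kJ/mol)(-0.8806) = -2.11 kJ/mol
ΔG < 0, so the forward reaction is spontaneous (proceeds forward).

ΔG = -2.11 kJ/mol; the forward reaction is spontaneous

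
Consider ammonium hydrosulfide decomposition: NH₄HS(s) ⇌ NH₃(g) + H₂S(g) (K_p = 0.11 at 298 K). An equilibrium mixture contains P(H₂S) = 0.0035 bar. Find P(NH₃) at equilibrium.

P(NH₃) = 31 bar

(NH₄HS is a pure solid — omitted from K_p.)
At equilibrium, K_p = P(NH₃)·P(H₂S) = 0.11.
(P(NH₃))·(0.0035) = 0.11
P(NH₃) = 31.4 = 31 bar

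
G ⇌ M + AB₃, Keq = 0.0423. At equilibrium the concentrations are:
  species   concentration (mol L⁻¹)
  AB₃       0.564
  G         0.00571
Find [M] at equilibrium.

At equilibrium, Keq = [M]·[AB₃] / [G] = 0.0423.
([M])·(0.564) / (0.00571) = 0.0423
[M] = 4.28×10⁻⁴ mol L⁻¹

[M] = 4.28×10⁻⁴ mol L⁻¹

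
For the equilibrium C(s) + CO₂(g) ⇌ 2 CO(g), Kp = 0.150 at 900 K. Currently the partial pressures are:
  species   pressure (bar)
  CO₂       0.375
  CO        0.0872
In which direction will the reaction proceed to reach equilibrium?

(C is a pure solid — omitted from Qp.)
Qp = P(CO)² / P(CO₂) = (0.0872)² / (0.375) = 0.0203
Qp = 0.0203 < Kp = 0.150, so the forward reaction proceeds.

to the right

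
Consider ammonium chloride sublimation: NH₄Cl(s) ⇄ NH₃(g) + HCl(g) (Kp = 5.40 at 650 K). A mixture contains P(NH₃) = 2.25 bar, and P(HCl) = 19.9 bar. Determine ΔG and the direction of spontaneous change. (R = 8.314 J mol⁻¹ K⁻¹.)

ΔG = 11.4 kJ/mol; the forward reaction is non-spontaneous

(NH₄Cl is a pure solid — omitted from Qp.)
Qp = P(NH₃)·P(HCl) = (2.25)·(19.9) = 44.8
ΔG = RT ln(Qp/Kp) = (8.314 J mol⁻¹ K⁻¹)(650 K) × ln(44.8/5.40)
   = (5.404 kJ/mol)(2.116) = 11.4 kJ/mol
ΔG > 0, so the forward reaction is non-spontaneous (proceeds in reverse).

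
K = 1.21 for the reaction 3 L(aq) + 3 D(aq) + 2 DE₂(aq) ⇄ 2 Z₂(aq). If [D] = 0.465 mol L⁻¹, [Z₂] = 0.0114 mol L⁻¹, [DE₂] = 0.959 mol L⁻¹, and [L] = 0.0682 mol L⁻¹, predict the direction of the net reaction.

Q = [Z₂]² / ([L]³·[D]³·[DE₂]²) = (0.0114)² / ((0.0682)³·(0.465)³·(0.959)²) = 4.43
Q = 4.43 > K = 1.21, so the reverse reaction proceeds.

toward reactants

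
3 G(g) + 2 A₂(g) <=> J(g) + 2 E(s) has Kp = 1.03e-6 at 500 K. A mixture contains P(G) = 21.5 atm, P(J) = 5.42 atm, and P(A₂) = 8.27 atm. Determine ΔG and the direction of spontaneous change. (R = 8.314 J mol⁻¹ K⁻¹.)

ΔG = 8.51 kJ/mol; the forward reaction is non-spontaneous

(E is a pure solid — omitted from Qp.)
Qp = P(J) / (P(G)³·P(A₂)²) = (5.42) / ((21.5)³·(8.27)²) = 7.97e-6
ΔG = RT ln(Qp/Kp) = (8.314 J mol⁻¹ K⁻¹)(500 K) × ln(7.97e-6/1.03e-6)
   = (4.157 kJ/mol)(2.046) = 8.51 kJ/mol
ΔG > 0, so the forward reaction is non-spontaneous (proceeds in reverse).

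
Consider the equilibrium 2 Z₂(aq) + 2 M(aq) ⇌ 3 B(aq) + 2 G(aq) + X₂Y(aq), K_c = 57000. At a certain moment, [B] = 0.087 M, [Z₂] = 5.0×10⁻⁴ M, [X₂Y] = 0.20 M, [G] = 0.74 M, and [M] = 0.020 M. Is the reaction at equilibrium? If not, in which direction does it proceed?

Q_c = [B]³·[G]²·[X₂Y] / ([Z₂]²·[M]²) = (0.087)³·(0.74)²·(0.20) / ((5.0×10⁻⁴)²·(0.020)²) = 7.2×10⁵
Q_c = 7.2×10⁵ > K_c = 57000, so the reverse reaction proceeds.

reverse (toward reactants)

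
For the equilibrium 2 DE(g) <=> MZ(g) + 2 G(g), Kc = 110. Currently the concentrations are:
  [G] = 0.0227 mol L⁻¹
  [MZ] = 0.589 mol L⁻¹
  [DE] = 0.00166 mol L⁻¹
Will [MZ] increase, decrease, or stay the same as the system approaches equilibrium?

Qc = [MZ]·[G]² / [DE]² = (0.589)·(0.0227)² / (0.00166)² = 110
Qc = 110 = Kc; the system is at equilibrium.

stay the same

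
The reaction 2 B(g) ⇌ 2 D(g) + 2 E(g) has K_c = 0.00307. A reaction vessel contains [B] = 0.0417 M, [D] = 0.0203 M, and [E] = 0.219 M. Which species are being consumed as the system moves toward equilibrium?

Q_c = [D]²·[E]² / [B]² = (0.0203)²·(0.219)² / (0.0417)² = 0.0114
Q_c = 0.0114 > K_c = 0.00307: net reverse reaction.

D, E (products)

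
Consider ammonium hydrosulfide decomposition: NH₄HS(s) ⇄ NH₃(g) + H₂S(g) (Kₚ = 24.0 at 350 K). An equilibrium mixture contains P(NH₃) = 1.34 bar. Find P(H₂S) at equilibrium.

(NH₄HS is a pure solid — omitted from Kₚ.)
At equilibrium, Kₚ = P(NH₃)·P(H₂S) = 24.0.
(1.34)·(P(H₂S)) = 24.0
P(H₂S) = 17.9 bar

P(H₂S) = 17.9 bar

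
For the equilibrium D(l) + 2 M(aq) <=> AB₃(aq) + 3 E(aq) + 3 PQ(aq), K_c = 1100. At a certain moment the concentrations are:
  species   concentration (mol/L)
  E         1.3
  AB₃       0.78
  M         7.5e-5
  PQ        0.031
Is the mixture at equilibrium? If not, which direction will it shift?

no; Q > K, reaction proceeds in reverse

(D is a pure liquid — omitted from Q_c.)
Q_c = [AB₃]·[E]³·[PQ]³ / [M]² = (0.78)·(1.3)³·(0.031)³ / (7.5e-5)² = 9100
Q_c = 9100 > K_c = 1100: net reverse reaction.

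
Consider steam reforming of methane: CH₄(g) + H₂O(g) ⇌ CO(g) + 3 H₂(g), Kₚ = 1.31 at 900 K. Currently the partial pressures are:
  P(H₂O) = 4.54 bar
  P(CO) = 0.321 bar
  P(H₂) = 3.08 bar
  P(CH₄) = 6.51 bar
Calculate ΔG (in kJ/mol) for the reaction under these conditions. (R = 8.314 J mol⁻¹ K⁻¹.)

ΔG = -10.6 kJ/mol

Qₚ = P(CO)·P(H₂)³ / (P(CH₄)·P(H₂O)) = (0.321)·(3.08)³ / ((6.51)·(4.54)) = 0.317
ΔG = RT ln(Qₚ/Kₚ) = (8.314 J mol⁻¹ K⁻¹)(900 K) × ln(0.317/1.31)
   = (7.483 kJ/mol)(-1.419) = -10.6 kJ/mol
ΔG < 0, so the forward reaction is spontaneous (proceeds forward).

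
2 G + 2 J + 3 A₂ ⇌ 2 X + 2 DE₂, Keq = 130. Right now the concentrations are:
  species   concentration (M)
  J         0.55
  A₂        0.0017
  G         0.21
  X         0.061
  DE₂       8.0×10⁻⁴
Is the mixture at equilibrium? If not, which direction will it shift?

Q = [X]²·[DE₂]² / ([G]²·[J]²·[A₂]³) = (0.061)²·(8.0×10⁻⁴)² / ((0.21)²·(0.55)²·(0.0017)³) = 36
Q = 36 < Keq = 130: net forward reaction.

no; Q < K, reaction proceeds forward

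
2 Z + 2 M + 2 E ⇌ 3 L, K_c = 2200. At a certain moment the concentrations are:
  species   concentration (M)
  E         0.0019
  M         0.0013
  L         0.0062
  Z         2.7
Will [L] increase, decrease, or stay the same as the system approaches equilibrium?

Q_c = [L]³ / ([Z]²·[M]²·[E]²) = (0.0062)³ / ((2.7)²·(0.0013)²·(0.0019)²) = 5400
Q_c = 5400 > K_c = 2200: net reverse reaction.
L is a product, so it decreases.

decrease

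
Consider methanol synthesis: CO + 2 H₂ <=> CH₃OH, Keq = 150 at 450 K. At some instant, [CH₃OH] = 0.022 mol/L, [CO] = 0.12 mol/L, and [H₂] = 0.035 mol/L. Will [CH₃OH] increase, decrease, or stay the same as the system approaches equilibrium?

stay the same

Q = [CH₃OH] / ([CO]·[H₂]²) = (0.022) / ((0.12)·(0.035)²) = 150
Q = 150 = Keq; the system is at equilibrium.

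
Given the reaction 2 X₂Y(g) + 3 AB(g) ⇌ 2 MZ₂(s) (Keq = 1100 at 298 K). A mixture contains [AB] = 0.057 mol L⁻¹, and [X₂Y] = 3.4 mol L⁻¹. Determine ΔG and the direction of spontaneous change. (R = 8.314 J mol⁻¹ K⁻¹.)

(MZ₂ is a pure solid — omitted from Q.)
Q = 1 / ([X₂Y]²·[AB]³) = 1 / ((3.4)²·(0.057)³) = 467
ΔG = RT ln(Q/Keq) = (8.314 J mol⁻¹ K⁻¹)(298 K) × ln(467/1100)
   = (2.478 kJ/mol)(-0.8567) = -2.12 kJ/mol
ΔG < 0, so the forward reaction is spontaneous (proceeds forward).

ΔG = -2.12 kJ/mol; the forward reaction is spontaneous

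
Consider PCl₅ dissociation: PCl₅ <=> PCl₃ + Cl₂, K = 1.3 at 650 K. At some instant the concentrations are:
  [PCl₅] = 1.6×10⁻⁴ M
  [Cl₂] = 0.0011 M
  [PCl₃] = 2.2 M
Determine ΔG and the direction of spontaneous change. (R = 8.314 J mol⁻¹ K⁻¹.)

ΔG = 13.3 kJ/mol; the forward reaction is non-spontaneous

Q = [PCl₃]·[Cl₂] / [PCl₅] = (2.2)·(0.0011) / (1.6×10⁻⁴) = 15.1
ΔG = RT ln(Q/K) = (8.314 J mol⁻¹ K⁻¹)(650 K) × ln(15.1/1.3)
   = (5.404 kJ/mol)(2.452) = 13.3 kJ/mol
ΔG > 0, so the forward reaction is non-spontaneous (proceeds in reverse).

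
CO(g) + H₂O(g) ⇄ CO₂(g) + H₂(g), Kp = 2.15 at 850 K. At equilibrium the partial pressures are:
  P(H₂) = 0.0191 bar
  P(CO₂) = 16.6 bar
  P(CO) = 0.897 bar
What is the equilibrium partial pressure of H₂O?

At equilibrium, Kp = P(CO₂)·P(H₂) / (P(CO)·P(H₂O)) = 2.15.
(16.6)·(0.0191) / ((0.897)·(P(H₂O))) = 2.15
P(H₂O) = 0.164 bar

P(H₂O) = 0.164 bar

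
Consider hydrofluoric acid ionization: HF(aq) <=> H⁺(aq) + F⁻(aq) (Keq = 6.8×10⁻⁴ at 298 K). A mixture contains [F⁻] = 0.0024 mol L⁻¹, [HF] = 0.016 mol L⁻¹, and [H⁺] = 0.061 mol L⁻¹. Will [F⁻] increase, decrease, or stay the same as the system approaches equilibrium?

decrease

Q = [H⁺]·[F⁻] / [HF] = (0.061)·(0.0024) / (0.016) = 0.0091
Q = 0.0091 > Keq = 6.8×10⁻⁴: net reverse reaction.
F⁻ is a product, so it decreases.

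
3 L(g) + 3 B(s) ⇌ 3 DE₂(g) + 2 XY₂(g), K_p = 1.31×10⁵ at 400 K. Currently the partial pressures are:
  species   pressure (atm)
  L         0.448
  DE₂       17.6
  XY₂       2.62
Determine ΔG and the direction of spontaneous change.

ΔG = 3.84 kJ/mol; the forward reaction is non-spontaneous

(B is a pure solid — omitted from Q_p.)
Q_p = P(DE₂)³·P(XY₂)² / P(L)³ = (17.6)³·(2.62)² / (0.448)³ = 4.16×10⁵
ΔG = RT ln(Q_p/K_p) = (8.314 J mol⁻¹ K⁻¹)(400 K) × ln(4.16×10⁵/1.31×10⁵)
   = (3.326 kJ/mol)(1.155) = 3.84 kJ/mol
ΔG > 0, so the forward reaction is non-spontaneous (proceeds in reverse).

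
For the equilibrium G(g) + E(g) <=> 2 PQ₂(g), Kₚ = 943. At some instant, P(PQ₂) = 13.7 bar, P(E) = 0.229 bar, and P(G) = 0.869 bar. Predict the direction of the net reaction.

no net change (already at equilibrium)

Qₚ = P(PQ₂)² / (P(G)·P(E)) = (13.7)² / ((0.869)·(0.229)) = 943
Qₚ = 943 = Kₚ, so the system is already at equilibrium.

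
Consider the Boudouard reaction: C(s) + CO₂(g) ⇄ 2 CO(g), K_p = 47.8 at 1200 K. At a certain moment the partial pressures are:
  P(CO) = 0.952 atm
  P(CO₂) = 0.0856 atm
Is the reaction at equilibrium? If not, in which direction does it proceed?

forward (toward products)

(C is a pure solid — omitted from Q_p.)
Q_p = P(CO)² / P(CO₂) = (0.952)² / (0.0856) = 10.6
Q_p = 10.6 < K_p = 47.8, so the forward reaction proceeds.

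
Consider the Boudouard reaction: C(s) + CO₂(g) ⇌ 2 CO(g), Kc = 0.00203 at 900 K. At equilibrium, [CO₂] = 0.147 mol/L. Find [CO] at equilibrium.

[CO] = 0.0173 mol/L

(C is a pure solid — omitted from Kc.)
At equilibrium, Kc = [CO]² / [CO₂] = 0.00203.
([CO])² / (0.147) = 0.00203
[CO]² = 2.98e-4 ⇒ [CO] = 0.0173 mol/L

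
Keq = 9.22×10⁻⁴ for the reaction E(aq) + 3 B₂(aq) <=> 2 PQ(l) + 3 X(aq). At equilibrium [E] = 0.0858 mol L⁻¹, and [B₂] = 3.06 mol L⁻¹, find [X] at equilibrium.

[X] = 0.131 mol L⁻¹

(PQ is a pure liquid — omitted from Keq.)
At equilibrium, Keq = [X]³ / ([E]·[B₂]³) = 9.22×10⁻⁴.
([X])³ / ((0.0858)·(3.06)³) = 9.22×10⁻⁴
[X]³ = 0.00227 ⇒ [X] = 0.131 mol L⁻¹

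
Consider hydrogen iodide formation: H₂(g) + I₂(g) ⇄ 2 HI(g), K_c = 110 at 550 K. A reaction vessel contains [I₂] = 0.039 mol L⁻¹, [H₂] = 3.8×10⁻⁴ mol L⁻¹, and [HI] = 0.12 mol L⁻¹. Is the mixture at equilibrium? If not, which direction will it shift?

no; Q > K, reaction proceeds in reverse

Q_c = [HI]² / ([H₂]·[I₂]) = (0.12)² / ((3.8×10⁻⁴)·(0.039)) = 970
Q_c = 970 > K_c = 110: net reverse reaction.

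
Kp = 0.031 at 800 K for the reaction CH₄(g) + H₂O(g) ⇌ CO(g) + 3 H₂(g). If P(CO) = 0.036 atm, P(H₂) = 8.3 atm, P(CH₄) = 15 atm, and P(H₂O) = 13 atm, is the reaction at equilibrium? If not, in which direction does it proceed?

to the left

Qp = P(CO)·P(H₂)³ / (P(CH₄)·P(H₂O)) = (0.036)·(8.3)³ / ((15)·(13)) = 0.11
Qp = 0.11 > Kp = 0.031, so the reverse reaction proceeds.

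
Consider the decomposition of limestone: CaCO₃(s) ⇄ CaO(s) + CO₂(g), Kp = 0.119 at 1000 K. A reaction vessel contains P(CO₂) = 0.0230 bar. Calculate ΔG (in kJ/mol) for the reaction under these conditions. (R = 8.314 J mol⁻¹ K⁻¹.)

ΔG = -13.7 kJ/mol

(CaCO₃, CaO are pure solids — omitted from Qp.)
Qp = P(CO₂) = 0.0230
ΔG = RT ln(Qp/Kp) = (8.314 J mol⁻¹ K⁻¹)(1000 K) × ln(0.0230/0.119)
   = (8.314 kJ/mol)(-1.644) = -13.7 kJ/mol
ΔG < 0, so the forward reaction is spontaneous (proceeds forward).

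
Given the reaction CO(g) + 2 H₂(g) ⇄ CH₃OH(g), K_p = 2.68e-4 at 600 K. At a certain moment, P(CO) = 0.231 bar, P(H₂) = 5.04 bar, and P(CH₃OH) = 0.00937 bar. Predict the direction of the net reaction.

Q_p = P(CH₃OH) / (P(CO)·P(H₂)²) = (0.00937) / ((0.231)·(5.04)²) = 0.00160
Q_p = 0.00160 > K_p = 2.68e-4, so the reverse reaction proceeds.

in the reverse direction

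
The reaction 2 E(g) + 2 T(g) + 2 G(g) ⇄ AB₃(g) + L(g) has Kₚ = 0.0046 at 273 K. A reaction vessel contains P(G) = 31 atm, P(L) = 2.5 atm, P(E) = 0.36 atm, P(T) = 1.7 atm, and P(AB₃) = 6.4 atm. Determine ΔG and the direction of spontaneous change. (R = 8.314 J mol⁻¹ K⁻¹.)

Qₚ = P(AB₃)·P(L) / (P(E)²·P(T)²·P(G)²) = (6.4)·(2.5) / ((0.36)²·(1.7)²·(31)²) = 0.0445
ΔG = RT ln(Qₚ/Kₚ) = (8.314 J mol⁻¹ K⁻¹)(273 K) × ln(0.0445/0.0046)
   = (2.270 kJ/mol)(2.269) = 5.15 kJ/mol
ΔG > 0, so the forward reaction is non-spontaneous (proceeds in reverse).

ΔG = 5.15 kJ/mol; the forward reaction is non-spontaneous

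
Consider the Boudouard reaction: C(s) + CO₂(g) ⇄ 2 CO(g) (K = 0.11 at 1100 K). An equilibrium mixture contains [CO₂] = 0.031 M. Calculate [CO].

(C is a pure solid — omitted from K.)
At equilibrium, K = [CO]² / [CO₂] = 0.11.
([CO])² / (0.031) = 0.11
[CO]² = 0.00341 ⇒ [CO] = 0.058 M

[CO] = 0.058 M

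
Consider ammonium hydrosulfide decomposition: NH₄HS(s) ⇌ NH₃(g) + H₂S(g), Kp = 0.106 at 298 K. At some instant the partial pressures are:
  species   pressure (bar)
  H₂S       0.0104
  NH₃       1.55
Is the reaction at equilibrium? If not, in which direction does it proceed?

(NH₄HS is a pure solid — omitted from Qp.)
Qp = P(NH₃)·P(H₂S) = (1.55)·(0.0104) = 0.0161
Qp = 0.0161 < Kp = 0.106, so the forward reaction proceeds.

in the forward direction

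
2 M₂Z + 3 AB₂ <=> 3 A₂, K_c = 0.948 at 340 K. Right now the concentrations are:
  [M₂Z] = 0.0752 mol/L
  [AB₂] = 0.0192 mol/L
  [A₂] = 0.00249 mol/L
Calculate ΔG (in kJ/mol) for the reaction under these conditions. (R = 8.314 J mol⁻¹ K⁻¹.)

ΔG = -2.54 kJ/mol

Q_c = [A₂]³ / ([M₂Z]²·[AB₂]³) = (0.00249)³ / ((0.0752)²·(0.0192)³) = 0.386
ΔG = RT ln(Q_c/K_c) = (8.314 J mol⁻¹ K⁻¹)(340 K) × ln(0.386/0.948)
   = (2.827 kJ/mol)(-0.8985) = -2.54 kJ/mol
ΔG < 0, so the forward reaction is spontaneous (proceeds forward).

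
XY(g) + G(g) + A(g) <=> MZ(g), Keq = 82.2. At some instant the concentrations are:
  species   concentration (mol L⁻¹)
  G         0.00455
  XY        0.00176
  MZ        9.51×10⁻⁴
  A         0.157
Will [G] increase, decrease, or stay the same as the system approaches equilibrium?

Q = [MZ] / ([XY]·[G]·[A]) = (9.51×10⁻⁴) / ((0.00176)·(0.00455)·(0.157)) = 756
Q = 756 > Keq = 82.2: net reverse reaction.
G is a reactant, so it increases.

increase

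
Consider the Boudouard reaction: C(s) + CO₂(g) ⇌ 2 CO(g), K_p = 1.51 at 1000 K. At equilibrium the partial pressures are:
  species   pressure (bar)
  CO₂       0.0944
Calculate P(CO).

P(CO) = 0.378 bar

(C is a pure solid — omitted from K_p.)
At equilibrium, K_p = P(CO)² / P(CO₂) = 1.51.
(P(CO))² / (0.0944) = 1.51
P(CO)² = 0.143 ⇒ P(CO) = 0.378 bar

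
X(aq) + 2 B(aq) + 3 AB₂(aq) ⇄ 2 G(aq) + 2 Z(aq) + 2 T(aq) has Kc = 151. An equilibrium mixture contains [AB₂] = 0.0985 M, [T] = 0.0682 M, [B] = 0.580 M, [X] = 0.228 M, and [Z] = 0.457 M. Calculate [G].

[G] = 3.38 M

At equilibrium, Kc = [G]²·[Z]²·[T]² / ([X]·[B]²·[AB₂]³) = 151.
([G])²·(0.457)²·(0.0682)² / ((0.228)·(0.580)²·(0.0985)³) = 151
[G]² = 11.4 ⇒ [G] = 3.38 M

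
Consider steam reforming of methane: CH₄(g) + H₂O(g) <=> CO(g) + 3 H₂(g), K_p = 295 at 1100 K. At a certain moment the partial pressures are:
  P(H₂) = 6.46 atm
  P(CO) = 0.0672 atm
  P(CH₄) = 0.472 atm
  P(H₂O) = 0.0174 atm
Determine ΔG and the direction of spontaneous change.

Q_p = P(CO)·P(H₂)³ / (P(CH₄)·P(H₂O)) = (0.0672)·(6.46)³ / ((0.472)·(0.0174)) = 2210
ΔG = RT ln(Q_p/K_p) = (8.314 J mol⁻¹ K⁻¹)(1100 K) × ln(2210/295)
   = (9.145 kJ/mol)(2.014) = 18.4 kJ/mol
ΔG > 0, so the forward reaction is non-spontaneous (proceeds in reverse).

ΔG = 18.4 kJ/mol; the forward reaction is non-spontaneous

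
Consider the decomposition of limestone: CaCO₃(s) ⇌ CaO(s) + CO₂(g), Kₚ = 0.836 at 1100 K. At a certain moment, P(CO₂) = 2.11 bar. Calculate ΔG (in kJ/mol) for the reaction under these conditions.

(CaCO₃, CaO are pure solids — omitted from Qₚ.)
Qₚ = P(CO₂) = 2.11
ΔG = RT ln(Qₚ/Kₚ) = (8.314 J mol⁻¹ K⁻¹)(1100 K) × ln(2.11/0.836)
   = (9.145 kJ/mol)(0.9258) = 8.47 kJ/mol
ΔG > 0, so the forward reaction is non-spontaneous (proceeds in reverse).

ΔG = 8.47 kJ/mol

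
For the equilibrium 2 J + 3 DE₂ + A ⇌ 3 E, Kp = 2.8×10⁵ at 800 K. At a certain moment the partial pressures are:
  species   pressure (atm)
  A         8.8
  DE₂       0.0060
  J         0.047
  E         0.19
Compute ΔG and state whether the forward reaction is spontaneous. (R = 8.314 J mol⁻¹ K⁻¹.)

Qp = P(E)³ / (P(J)²·P(DE₂)³·P(A)) = (0.19)³ / ((0.047)²·(0.0060)³·(8.8)) = 1.63×10⁶
ΔG = RT ln(Qp/Kp) = (8.314 J mol⁻¹ K⁻¹)(800 K) × ln(1.63×10⁶/2.8×10⁵)
   = (6.651 kJ/mol)(1.762) = 11.7 kJ/mol
ΔG > 0, so the forward reaction is non-spontaneous (proceeds in reverse).

ΔG = 11.7 kJ/mol; the forward reaction is non-spontaneous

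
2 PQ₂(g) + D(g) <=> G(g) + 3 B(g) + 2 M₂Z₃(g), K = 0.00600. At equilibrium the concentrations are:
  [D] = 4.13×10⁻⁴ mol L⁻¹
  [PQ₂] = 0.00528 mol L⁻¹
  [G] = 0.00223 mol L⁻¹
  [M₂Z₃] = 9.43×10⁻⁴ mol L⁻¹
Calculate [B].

At equilibrium, K = [G]·[B]³·[M₂Z₃]² / ([PQ₂]²·[D]) = 0.00600.
(0.00223)·([B])³·(9.43×10⁻⁴)² / ((0.00528)²·(4.13×10⁻⁴)) = 0.00600
[B]³ = 0.0348 ⇒ [B] = 0.327 mol L⁻¹

[B] = 0.327 mol L⁻¹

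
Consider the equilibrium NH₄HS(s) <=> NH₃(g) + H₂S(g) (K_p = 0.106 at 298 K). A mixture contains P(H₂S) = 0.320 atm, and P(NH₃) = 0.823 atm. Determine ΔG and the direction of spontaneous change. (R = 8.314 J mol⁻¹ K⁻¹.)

ΔG = 2.25 kJ/mol; the forward reaction is non-spontaneous

(NH₄HS is a pure solid — omitted from Q_p.)
Q_p = P(NH₃)·P(H₂S) = (0.823)·(0.320) = 0.263
ΔG = RT ln(Q_p/K_p) = (8.314 J mol⁻¹ K⁻¹)(298 K) × ln(0.263/0.106)
   = (2.478 kJ/mol)(0.9087) = 2.25 kJ/mol
ΔG > 0, so the forward reaction is non-spontaneous (proceeds in reverse).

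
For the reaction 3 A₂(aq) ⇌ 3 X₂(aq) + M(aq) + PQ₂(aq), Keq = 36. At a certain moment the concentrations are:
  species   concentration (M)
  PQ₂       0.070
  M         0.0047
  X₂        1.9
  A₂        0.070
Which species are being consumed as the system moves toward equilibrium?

Q = [X₂]³·[M]·[PQ₂] / [A₂]³ = (1.9)³·(0.0047)·(0.070) / (0.070)³ = 6.6
Q = 6.6 < Keq = 36: net forward reaction.

A₂ (reactants)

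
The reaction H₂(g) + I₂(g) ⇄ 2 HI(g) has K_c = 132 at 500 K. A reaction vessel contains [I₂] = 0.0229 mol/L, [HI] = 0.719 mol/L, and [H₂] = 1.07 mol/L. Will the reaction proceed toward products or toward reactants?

Q_c = [HI]² / ([H₂]·[I₂]) = (0.719)² / ((1.07)·(0.0229)) = 21.1
Q_c = 21.1 < K_c = 132, so the forward reaction proceeds.

toward products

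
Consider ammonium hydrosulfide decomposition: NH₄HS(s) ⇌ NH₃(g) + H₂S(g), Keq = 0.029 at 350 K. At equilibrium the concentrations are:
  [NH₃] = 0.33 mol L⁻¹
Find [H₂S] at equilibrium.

[H₂S] = 0.088 mol L⁻¹

(NH₄HS is a pure solid — omitted from Keq.)
At equilibrium, Keq = [NH₃]·[H₂S] = 0.029.
(0.33)·([H₂S]) = 0.029
[H₂S] = 0.0879 = 0.088 mol L⁻¹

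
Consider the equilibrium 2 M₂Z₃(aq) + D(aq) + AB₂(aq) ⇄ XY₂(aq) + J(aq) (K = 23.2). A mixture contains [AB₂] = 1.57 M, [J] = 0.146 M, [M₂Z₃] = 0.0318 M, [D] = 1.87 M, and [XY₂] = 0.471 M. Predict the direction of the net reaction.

Q = [XY₂]·[J] / ([M₂Z₃]²·[D]·[AB₂]) = (0.471)·(0.146) / ((0.0318)²·(1.87)·(1.57)) = 23.2
Q = 23.2 = K, so the system is already at equilibrium.

neither direction; the system is at equilibrium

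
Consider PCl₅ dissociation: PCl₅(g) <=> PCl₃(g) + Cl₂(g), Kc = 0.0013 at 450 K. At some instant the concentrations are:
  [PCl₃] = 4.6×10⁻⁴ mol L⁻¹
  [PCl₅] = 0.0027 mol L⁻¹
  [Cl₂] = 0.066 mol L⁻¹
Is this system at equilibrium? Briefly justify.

Qc = [PCl₃]·[Cl₂] / [PCl₅] = (4.6×10⁻⁴)·(0.066) / (0.0027) = 0.011
Qc = 0.011 > Kc = 0.0013: net reverse reaction.

no; Q > K, reaction proceeds in reverse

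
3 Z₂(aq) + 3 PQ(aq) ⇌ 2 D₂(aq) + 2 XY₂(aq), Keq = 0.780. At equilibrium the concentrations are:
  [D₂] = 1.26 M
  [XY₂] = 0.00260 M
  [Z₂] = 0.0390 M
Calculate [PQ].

[PQ] = 0.614 M

At equilibrium, Keq = [D₂]²·[XY₂]² / ([Z₂]³·[PQ]³) = 0.780.
(1.26)²·(0.00260)² / ((0.0390)³·([PQ])³) = 0.780
[PQ]³ = 0.232 ⇒ [PQ] = 0.614 M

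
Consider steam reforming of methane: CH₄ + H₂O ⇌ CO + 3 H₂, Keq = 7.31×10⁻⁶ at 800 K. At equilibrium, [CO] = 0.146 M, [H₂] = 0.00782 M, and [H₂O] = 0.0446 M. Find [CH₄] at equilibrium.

At equilibrium, Keq = [CO]·[H₂]³ / ([CH₄]·[H₂O]) = 7.31×10⁻⁶.
(0.146)·(0.00782)³ / (([CH₄])·(0.0446)) = 7.31×10⁻⁶
[CH₄] = 0.214 M

[CH₄] = 0.214 M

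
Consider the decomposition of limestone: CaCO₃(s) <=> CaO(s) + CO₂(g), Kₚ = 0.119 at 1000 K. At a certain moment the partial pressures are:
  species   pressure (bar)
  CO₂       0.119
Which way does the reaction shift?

no net change (already at equilibrium)

(CaCO₃, CaO are pure solids — omitted from Qₚ.)
Qₚ = P(CO₂) = 0.119
Qₚ = 0.119 = Kₚ, so the system is already at equilibrium.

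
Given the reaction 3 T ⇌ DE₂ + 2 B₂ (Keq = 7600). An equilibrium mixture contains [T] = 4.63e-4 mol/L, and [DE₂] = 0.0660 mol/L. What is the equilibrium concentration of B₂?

At equilibrium, Keq = [DE₂]·[B₂]² / [T]³ = 7600.
(0.0660)·([B₂])² / (4.63e-4)³ = 7600
[B₂]² = 1.14e-5 ⇒ [B₂] = 0.00338 mol/L

[B₂] = 0.00338 mol/L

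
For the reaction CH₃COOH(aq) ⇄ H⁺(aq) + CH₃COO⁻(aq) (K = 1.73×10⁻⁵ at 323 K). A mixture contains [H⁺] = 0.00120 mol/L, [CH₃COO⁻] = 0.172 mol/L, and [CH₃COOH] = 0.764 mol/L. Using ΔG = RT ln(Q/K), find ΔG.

Q = [H⁺]·[CH₃COO⁻] / [CH₃COOH] = (0.00120)·(0.172) / (0.764) = 2.70×10⁻⁴
ΔG = RT ln(Q/K) = (8.314 J mol⁻¹ K⁻¹)(323 K) × ln(2.70×10⁻⁴/1.73×10⁻⁵)
   = (2.685 kJ/mol)(2.748) = 7.38 kJ/mol
ΔG > 0, so the forward reaction is non-spontaneous (proceeds in reverse).

ΔG = 7.38 kJ/mol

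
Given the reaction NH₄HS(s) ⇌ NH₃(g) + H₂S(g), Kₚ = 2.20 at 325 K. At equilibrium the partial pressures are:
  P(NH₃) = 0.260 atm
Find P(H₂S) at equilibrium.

P(H₂S) = 8.46 atm

(NH₄HS is a pure solid — omitted from Kₚ.)
At equilibrium, Kₚ = P(NH₃)·P(H₂S) = 2.20.
(0.260)·(P(H₂S)) = 2.20
P(H₂S) = 8.46 atm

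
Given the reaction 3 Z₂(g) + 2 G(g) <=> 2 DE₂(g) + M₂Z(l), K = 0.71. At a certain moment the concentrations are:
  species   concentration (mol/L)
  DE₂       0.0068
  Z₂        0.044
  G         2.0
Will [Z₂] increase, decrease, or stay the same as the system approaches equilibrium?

decrease

(M₂Z is a pure liquid — omitted from Q.)
Q = [DE₂]² / ([Z₂]³·[G]²) = (0.0068)² / ((0.044)³·(2.0)²) = 0.14
Q = 0.14 < K = 0.71: net forward reaction.
Z₂ is a reactant, so it decreases.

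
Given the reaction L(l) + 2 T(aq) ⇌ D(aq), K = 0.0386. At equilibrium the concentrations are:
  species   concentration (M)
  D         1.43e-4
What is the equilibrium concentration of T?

(L is a pure liquid — omitted from K.)
At equilibrium, K = [D] / [T]² = 0.0386.
(1.43e-4) / ([T])² = 0.0386
[T]² = 0.00370 ⇒ [T] = 0.0609 M

[T] = 0.0609 M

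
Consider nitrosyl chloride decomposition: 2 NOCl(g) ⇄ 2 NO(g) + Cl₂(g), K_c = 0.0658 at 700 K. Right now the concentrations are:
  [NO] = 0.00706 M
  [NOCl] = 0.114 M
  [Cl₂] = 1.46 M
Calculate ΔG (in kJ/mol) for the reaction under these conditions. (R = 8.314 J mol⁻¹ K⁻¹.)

Q_c = [NO]²·[Cl₂] / [NOCl]² = (0.00706)²·(1.46) / (0.114)² = 0.00560
ΔG = RT ln(Q_c/K_c) = (8.314 J mol⁻¹ K⁻¹)(700 K) × ln(0.00560/0.0658)
   = (5.820 kJ/mol)(-2.464) = -14.3 kJ/mol
ΔG < 0, so the forward reaction is spontaneous (proceeds forward).

ΔG = -14.3 kJ/mol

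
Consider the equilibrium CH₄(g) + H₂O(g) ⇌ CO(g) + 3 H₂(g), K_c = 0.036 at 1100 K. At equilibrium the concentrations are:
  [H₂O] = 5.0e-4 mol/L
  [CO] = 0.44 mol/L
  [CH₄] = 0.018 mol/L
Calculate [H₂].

[H₂] = 0.0090 mol/L

At equilibrium, K_c = [CO]·[H₂]³ / ([CH₄]·[H₂O]) = 0.036.
(0.44)·([H₂])³ / ((0.018)·(5.0e-4)) = 0.036
[H₂]³ = 7.36e-7 ⇒ [H₂] = 0.0090 mol/L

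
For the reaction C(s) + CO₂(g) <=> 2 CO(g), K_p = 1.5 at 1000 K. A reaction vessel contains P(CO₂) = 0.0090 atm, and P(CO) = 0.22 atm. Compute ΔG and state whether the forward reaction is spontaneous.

(C is a pure solid — omitted from Q_p.)
Q_p = P(CO)² / P(CO₂) = (0.22)² / (0.0090) = 5.38
ΔG = RT ln(Q_p/K_p) = (8.314 J mol⁻¹ K⁻¹)(1000 K) × ln(5.38/1.5)
   = (8.314 kJ/mol)(1.277) = 10.6 kJ/mol
ΔG > 0, so the forward reaction is non-spontaneous (proceeds in reverse).

ΔG = 10.6 kJ/mol; the forward reaction is non-spontaneous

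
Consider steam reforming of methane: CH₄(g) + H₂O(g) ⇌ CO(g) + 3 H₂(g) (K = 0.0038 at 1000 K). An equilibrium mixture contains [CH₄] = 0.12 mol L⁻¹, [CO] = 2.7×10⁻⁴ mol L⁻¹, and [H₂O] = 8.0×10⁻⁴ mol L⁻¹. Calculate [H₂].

[H₂] = 0.11 mol L⁻¹

At equilibrium, K = [CO]·[H₂]³ / ([CH₄]·[H₂O]) = 0.0038.
(2.7×10⁻⁴)·([H₂])³ / ((0.12)·(8.0×10⁻⁴)) = 0.0038
[H₂]³ = 0.00135 ⇒ [H₂] = 0.11 mol L⁻¹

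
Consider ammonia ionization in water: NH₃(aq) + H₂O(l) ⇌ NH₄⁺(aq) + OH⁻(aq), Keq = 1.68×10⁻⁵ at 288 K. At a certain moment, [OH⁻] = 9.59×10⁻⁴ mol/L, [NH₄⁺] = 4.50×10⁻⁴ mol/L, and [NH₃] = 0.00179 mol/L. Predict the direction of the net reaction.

to the left

(H₂O is a pure liquid — omitted from Q.)
Q = [NH₄⁺]·[OH⁻] / [NH₃] = (4.50×10⁻⁴)·(9.59×10⁻⁴) / (0.00179) = 2.41×10⁻⁴
Q = 2.41×10⁻⁴ > Keq = 1.68×10⁻⁵, so the reverse reaction proceeds.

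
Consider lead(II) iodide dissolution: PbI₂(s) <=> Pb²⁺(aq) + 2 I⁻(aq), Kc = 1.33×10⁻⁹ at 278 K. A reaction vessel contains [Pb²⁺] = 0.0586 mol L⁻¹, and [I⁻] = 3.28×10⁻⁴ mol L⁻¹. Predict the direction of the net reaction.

to the left

(PbI₂ is a pure solid — omitted from Qc.)
Qc = [Pb²⁺]·[I⁻]² = (0.0586)·(3.28×10⁻⁴)² = 6.30×10⁻⁹
Qc = 6.30×10⁻⁹ > Kc = 1.33×10⁻⁹, so the reverse reaction proceeds.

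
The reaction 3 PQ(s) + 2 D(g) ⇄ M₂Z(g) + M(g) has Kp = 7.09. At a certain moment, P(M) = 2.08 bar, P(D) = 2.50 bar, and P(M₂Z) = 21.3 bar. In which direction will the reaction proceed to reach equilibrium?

(PQ is a pure solid — omitted from Qp.)
Qp = P(M₂Z)·P(M) / P(D)² = (21.3)·(2.08) / (2.50)² = 7.09
Qp = 7.09 = Kp, so the system is already at equilibrium.

at equilibrium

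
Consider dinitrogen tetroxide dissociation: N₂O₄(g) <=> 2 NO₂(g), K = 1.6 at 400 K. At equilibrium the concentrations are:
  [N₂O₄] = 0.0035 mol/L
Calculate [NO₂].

At equilibrium, K = [NO₂]² / [N₂O₄] = 1.6.
([NO₂])² / (0.0035) = 1.6
[NO₂]² = 0.00560 ⇒ [NO₂] = 0.075 mol/L

[NO₂] = 0.075 mol/L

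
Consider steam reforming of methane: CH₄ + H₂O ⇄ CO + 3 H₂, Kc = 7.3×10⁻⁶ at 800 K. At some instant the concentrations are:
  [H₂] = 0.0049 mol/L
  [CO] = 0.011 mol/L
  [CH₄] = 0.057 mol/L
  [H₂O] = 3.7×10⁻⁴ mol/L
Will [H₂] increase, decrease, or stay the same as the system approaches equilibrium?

decrease

Qc = [CO]·[H₂]³ / ([CH₄]·[H₂O]) = (0.011)·(0.0049)³ / ((0.057)·(3.7×10⁻⁴)) = 6.1×10⁻⁵
Qc = 6.1×10⁻⁵ > Kc = 7.3×10⁻⁶: net reverse reaction.
H₂ is a product, so it decreases.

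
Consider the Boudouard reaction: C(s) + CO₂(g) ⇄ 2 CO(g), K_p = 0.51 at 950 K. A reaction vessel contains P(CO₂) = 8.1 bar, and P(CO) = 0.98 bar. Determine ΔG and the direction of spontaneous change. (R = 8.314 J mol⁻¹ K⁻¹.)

(C is a pure solid — omitted from Q_p.)
Q_p = P(CO)² / P(CO₂) = (0.98)² / (8.1) = 0.119
ΔG = RT ln(Q_p/K_p) = (8.314 J mol⁻¹ K⁻¹)(950 K) × ln(0.119/0.51)
   = (7.898 kJ/mol)(-1.455) = -11.5 kJ/mol
ΔG < 0, so the forward reaction is spontaneous (proceeds forward).

ΔG = -11.5 kJ/mol; the forward reaction is spontaneous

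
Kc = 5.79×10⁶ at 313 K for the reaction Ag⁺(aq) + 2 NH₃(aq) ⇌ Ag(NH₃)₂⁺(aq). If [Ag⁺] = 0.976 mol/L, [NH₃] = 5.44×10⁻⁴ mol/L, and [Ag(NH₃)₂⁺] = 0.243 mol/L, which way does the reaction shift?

Qc = [Ag(NH₃)₂⁺] / ([Ag⁺]·[NH₃]²) = (0.243) / ((0.976)·(5.44×10⁻⁴)²) = 8.41×10⁵
Qc = 8.41×10⁵ < Kc = 5.79×10⁶, so the forward reaction proceeds.

forward (toward products)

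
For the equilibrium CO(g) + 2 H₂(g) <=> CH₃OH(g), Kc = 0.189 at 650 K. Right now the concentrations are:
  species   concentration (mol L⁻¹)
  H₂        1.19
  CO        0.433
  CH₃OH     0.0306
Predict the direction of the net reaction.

Qc = [CH₃OH] / ([CO]·[H₂]²) = (0.0306) / ((0.433)·(1.19)²) = 0.0499
Qc = 0.0499 < Kc = 0.189, so the forward reaction proceeds.

to the right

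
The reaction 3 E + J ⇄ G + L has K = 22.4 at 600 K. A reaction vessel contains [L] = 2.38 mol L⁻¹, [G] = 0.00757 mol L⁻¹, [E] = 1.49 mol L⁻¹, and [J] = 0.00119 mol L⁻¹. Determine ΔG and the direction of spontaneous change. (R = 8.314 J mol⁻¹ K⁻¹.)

Q = [G]·[L] / ([E]³·[J]) = (0.00757)·(2.38) / ((1.49)³·(0.00119)) = 4.58
ΔG = RT ln(Q/K) = (8.314 J mol⁻¹ K⁻¹)(600 K) × ln(4.58/22.4)
   = (4.988 kJ/mol)(-1.587) = -7.92 kJ/mol
ΔG < 0, so the forward reaction is spontaneous (proceeds forward).

ΔG = -7.92 kJ/mol; the forward reaction is spontaneous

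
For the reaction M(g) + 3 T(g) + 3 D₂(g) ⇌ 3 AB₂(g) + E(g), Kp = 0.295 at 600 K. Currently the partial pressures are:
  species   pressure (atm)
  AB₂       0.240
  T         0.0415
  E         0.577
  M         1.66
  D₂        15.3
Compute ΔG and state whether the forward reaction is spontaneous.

Qp = P(AB₂)³·P(E) / (P(M)·P(T)³·P(D₂)³) = (0.240)³·(0.577) / ((1.66)·(0.0415)³·(15.3)³) = 0.0188
ΔG = RT ln(Qp/Kp) = (8.314 J mol⁻¹ K⁻¹)(600 K) × ln(0.0188/0.295)
   = (4.988 kJ/mol)(-2.753) = -13.7 kJ/mol
ΔG < 0, so the forward reaction is spontaneous (proceeds forward).

ΔG = -13.7 kJ/mol; the forward reaction is spontaneous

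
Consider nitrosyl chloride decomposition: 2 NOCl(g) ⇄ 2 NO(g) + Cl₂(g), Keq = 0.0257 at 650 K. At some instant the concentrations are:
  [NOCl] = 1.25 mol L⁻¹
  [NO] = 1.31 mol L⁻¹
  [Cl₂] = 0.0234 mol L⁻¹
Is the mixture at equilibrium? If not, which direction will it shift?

yes, at equilibrium

Q = [NO]²·[Cl₂] / [NOCl]² = (1.31)²·(0.0234) / (1.25)² = 0.0257
Q = 0.0257 = Keq; the system is at equilibrium.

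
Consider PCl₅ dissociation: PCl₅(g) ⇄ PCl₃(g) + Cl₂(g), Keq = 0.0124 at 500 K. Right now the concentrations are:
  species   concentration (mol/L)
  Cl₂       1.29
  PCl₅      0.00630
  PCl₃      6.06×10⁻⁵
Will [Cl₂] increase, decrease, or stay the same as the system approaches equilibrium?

stay the same

Q = [PCl₃]·[Cl₂] / [PCl₅] = (6.06×10⁻⁵)·(1.29) / (0.00630) = 0.0124
Q = 0.0124 = Keq; the system is at equilibrium.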